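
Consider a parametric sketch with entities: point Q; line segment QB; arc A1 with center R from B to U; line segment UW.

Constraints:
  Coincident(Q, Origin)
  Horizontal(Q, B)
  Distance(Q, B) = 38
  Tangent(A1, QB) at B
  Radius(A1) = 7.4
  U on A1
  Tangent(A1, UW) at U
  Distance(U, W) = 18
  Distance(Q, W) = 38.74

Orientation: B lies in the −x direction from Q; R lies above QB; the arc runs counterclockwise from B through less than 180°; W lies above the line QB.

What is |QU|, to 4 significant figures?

31.40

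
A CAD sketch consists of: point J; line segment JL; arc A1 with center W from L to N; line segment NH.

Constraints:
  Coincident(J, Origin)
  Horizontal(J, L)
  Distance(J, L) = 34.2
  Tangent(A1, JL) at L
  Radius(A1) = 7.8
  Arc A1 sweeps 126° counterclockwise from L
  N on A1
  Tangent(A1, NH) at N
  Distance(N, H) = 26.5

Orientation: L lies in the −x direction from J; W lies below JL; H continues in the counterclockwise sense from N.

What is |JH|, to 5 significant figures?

42.021

J is at the origin; J and L share the same y with |JL| = 34.2 and L on the −x side, so L = (-34.200, 0.0000). Tangency of A1 to JL means the radius WL is perpendicular to JL, so W = L + (0, -7.8) = (-34.200, -7.8000). On A1, L sits at bearing 90° from W; a 126° counterclockwise sweep puts N at bearing 216°, so N = W + 7.8·(cos 216°, sin 216°) = (-40.510, -12.385). Since A1 is tangent to NH there, WN ⟂ NH, so NH runs along (−sin 216°, cos 216°); with |NH| = 26.5, H = (-24.934, -33.824). Then |JH| = |H − J| = 42.021.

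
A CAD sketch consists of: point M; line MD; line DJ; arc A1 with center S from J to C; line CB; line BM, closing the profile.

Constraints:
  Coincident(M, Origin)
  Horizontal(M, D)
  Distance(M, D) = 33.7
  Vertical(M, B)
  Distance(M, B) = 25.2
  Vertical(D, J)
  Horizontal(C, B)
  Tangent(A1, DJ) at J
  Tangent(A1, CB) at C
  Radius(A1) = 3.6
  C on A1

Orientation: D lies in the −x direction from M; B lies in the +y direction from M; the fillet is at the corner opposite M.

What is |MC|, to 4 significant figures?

39.26

The virtual corner opposite M is at (-33.70, 25.20). Since A1 is tangent to DJ there, SJ ⟂ DJ and since A1 is tangent to CB there, SC ⟂ CB, with radius 3.6, so the center S sits 3.6 in from both sides at S = (-30.10, 21.60). That places the tangent points at J = (-33.70, 21.60) on DJ and C = (-30.10, 25.20) on CB. Then |MC| = |C − M| = 39.26.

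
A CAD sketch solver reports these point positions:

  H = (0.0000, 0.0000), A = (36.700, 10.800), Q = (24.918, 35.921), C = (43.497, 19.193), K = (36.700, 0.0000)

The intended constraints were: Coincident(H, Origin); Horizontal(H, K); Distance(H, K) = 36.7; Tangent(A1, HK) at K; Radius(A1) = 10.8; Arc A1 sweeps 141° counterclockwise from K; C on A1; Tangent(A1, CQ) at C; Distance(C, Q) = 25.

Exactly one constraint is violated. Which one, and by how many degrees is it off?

Tangent(A1, CQ) at C — off by 3.00°.

H = (0.00, 0.00) ✓; H.y = 0.00, K.y = 0.00 ✓; |HK| = 36.70 ✓; ∠(AK, KH) = 90.00° ✓; |AK| = 10.80 ✓; bearing(A→C) − bearing(A→K) = 141.0° ✓; |AC| = 10.80 ✓; ∠(AC, CQ) = 93.00° ✗; |CQ| = 25.00 ✓.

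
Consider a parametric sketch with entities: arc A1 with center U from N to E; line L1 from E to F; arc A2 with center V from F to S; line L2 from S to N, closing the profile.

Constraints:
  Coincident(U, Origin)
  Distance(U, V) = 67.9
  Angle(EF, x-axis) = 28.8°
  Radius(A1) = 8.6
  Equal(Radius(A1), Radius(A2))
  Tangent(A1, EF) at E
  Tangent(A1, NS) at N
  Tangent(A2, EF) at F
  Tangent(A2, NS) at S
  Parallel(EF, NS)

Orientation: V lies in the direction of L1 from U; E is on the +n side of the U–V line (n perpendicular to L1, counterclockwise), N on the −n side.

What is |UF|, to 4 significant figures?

68.44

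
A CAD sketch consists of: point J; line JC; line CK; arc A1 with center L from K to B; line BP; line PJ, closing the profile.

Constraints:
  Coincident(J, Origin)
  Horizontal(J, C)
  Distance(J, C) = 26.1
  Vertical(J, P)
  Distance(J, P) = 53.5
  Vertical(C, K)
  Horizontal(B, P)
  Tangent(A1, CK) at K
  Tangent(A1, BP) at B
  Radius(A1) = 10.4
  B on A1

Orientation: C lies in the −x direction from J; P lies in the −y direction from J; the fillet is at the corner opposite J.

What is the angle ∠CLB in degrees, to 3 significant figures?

166°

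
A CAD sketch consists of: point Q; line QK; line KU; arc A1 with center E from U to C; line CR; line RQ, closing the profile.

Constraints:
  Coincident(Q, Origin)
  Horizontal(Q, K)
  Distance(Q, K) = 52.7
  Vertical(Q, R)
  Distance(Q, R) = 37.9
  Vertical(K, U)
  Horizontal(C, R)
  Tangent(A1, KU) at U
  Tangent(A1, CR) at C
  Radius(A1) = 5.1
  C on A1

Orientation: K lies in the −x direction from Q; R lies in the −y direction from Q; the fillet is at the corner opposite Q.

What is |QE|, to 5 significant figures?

57.807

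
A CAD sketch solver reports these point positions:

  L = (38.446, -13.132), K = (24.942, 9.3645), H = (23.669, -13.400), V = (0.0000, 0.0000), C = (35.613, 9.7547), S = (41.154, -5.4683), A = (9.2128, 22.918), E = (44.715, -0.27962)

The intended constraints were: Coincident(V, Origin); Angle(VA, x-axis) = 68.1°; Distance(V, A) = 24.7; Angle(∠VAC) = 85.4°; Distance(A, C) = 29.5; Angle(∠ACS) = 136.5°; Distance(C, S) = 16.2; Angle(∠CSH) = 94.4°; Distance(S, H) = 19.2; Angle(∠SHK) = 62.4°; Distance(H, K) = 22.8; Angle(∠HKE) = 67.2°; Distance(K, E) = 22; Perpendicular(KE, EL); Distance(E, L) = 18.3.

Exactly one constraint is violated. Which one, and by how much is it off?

Distance(E, L) = 18.3 — off by 4.00.

V = (0.00, 0.00) ✓; VA at 68.10° ✓; |VA| = 24.70 ✓; ∠VAC = 85.40° ✓; |AC| = 29.50 ✓; ∠ACS = 136.5° ✓; |CS| = 16.20 ✓; ∠CSH = 94.40° ✓; |SH| = 19.20 ✓; ∠SHK = 62.40° ✓; |HK| = 22.80 ✓; ∠HKE = 67.20° ✓; |KE| = 22.00 ✓; ∠(KE, EL) = 90.00° ✓; |EL| = 14.30 ✗.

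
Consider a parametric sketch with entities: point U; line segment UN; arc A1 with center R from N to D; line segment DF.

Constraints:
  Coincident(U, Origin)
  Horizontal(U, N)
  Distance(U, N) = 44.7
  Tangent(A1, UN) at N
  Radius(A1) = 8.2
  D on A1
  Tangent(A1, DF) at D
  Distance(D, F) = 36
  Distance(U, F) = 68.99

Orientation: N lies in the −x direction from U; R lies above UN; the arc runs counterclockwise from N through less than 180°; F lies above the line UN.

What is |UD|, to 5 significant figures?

39.130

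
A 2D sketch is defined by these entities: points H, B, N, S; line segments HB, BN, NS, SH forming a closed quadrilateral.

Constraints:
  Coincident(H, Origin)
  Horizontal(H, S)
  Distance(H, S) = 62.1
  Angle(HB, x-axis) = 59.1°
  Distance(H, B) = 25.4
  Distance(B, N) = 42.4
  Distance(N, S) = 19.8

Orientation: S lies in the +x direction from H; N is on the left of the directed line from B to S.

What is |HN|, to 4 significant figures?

58.37

Checks: |BN| = 42.40 ✓; |NS| = 19.80 ✓.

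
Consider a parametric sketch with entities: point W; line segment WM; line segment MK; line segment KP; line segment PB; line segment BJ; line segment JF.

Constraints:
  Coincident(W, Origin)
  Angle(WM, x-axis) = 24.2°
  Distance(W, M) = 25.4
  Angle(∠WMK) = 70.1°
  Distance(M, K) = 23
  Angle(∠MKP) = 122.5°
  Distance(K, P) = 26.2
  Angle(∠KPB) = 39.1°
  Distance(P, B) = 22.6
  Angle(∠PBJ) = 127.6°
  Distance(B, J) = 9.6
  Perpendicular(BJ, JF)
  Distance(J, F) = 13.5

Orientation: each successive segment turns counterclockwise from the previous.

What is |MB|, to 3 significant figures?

21.6

∠MKP = 122.5° gives KP at -168° from the x-axis; with |KP| = 26.2, P = (-18.5, 21.7). ∠KPB = 39.1° gives PB at -27.5° from the x-axis; with |PB| = 22.6, B = (1.54, 11.2). Then |MB| = |B − M| = 21.6.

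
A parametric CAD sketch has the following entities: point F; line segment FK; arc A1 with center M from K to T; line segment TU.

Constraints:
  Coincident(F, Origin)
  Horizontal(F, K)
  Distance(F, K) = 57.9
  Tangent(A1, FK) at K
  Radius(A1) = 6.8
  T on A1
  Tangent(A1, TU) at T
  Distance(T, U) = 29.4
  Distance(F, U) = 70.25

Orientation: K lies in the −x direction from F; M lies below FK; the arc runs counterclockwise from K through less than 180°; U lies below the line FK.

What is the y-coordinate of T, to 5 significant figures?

-7.9195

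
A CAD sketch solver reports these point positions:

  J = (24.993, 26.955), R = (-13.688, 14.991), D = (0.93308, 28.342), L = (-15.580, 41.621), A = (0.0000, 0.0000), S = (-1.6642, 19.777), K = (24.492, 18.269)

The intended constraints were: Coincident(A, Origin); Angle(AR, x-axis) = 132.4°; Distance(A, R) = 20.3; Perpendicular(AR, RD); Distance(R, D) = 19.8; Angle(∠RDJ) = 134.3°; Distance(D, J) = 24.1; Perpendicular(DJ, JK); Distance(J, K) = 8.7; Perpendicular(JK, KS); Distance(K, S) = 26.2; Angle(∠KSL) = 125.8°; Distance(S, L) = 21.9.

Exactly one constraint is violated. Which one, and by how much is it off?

Distance(S, L) = 21.9 — off by 4.00.

A = (0.00, 0.00) ✓; AR at 132.4° ✓; |AR| = 20.30 ✓; ∠(AR, RD) = 90.00° ✓; |RD| = 19.80 ✓; ∠RDJ = 134.3° ✓; |DJ| = 24.10 ✓; ∠(DJ, JK) = 90.00° ✓; |JK| = 8.700 ✓; ∠(JK, KS) = 90.00° ✓; |KS| = 26.20 ✓; ∠KSL = 125.8° ✓; |SL| = 25.90 ✗.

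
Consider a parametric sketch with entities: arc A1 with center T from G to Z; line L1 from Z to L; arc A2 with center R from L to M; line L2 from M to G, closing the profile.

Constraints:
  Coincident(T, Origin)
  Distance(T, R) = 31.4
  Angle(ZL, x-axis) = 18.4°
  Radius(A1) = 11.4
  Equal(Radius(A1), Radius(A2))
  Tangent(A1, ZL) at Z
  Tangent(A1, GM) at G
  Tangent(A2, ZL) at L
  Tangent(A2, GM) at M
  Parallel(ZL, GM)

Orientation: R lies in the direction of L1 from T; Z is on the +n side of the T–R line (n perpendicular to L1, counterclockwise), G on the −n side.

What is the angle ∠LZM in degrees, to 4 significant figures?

35.98°

Tangency of A1 to both parallel lines with radius 11.4 puts Z and G at T ± 11.4·n: Z = (-3.598, 10.82), G = (3.598, -10.82). Equal radii place L and M the same way about R: L = R + 11.4·n = (26.20, 20.73), M = R − 11.4·n = (33.39, -0.9058). Then cos ∠LZM = ZL·ZM / (|ZL||ZM|), giving 35.98°.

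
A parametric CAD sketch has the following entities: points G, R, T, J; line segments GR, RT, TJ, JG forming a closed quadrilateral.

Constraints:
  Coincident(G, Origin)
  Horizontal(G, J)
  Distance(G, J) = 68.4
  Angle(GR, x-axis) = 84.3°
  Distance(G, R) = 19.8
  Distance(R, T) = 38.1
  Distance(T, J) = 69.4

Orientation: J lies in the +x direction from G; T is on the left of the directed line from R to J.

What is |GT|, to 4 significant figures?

56.50

Checks: |RT| = 38.10 ✓; |TJ| = 69.40 ✓.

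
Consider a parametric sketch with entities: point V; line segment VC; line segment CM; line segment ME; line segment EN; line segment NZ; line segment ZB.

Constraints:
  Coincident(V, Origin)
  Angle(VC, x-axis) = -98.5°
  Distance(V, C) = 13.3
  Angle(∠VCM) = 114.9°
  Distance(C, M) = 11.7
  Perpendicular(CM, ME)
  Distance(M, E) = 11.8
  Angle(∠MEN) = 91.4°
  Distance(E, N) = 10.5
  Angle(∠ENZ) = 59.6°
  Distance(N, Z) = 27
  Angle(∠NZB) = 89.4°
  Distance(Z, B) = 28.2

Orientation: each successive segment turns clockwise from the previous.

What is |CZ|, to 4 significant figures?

18.38

∠MEN = 91.4° gives EN at 17.80° from the x-axis; with |EN| = 10.5, N = (-6.524, -1.928). ∠ENZ = 59.6° gives NZ at -102.6° from the x-axis; with |NZ| = 27.0, Z = (-12.41, -28.28). Then |CZ| = |Z − C| = 18.38.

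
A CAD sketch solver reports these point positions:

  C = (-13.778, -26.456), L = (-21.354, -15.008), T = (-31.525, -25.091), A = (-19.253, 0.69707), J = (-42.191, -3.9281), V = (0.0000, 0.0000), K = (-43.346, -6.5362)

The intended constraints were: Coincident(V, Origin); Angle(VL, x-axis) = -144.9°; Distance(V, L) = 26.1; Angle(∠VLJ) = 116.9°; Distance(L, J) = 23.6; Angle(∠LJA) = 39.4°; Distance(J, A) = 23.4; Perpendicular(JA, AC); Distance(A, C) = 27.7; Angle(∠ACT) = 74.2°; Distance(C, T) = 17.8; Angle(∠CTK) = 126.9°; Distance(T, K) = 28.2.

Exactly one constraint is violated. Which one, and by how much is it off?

Distance(T, K) = 28.2 — off by 6.20.

V = (0.00, 0.00) ✓; VL at -144.9° ✓; |VL| = 26.10 ✓; ∠VLJ = 116.9° ✓; |LJ| = 23.60 ✓; ∠LJA = 39.40° ✓; |JA| = 23.40 ✓; ∠(JA, AC) = 90.00° ✓; |AC| = 27.70 ✓; ∠ACT = 74.20° ✓; |CT| = 17.80 ✓; ∠CTK = 126.9° ✓; |TK| = 22.00 ✗.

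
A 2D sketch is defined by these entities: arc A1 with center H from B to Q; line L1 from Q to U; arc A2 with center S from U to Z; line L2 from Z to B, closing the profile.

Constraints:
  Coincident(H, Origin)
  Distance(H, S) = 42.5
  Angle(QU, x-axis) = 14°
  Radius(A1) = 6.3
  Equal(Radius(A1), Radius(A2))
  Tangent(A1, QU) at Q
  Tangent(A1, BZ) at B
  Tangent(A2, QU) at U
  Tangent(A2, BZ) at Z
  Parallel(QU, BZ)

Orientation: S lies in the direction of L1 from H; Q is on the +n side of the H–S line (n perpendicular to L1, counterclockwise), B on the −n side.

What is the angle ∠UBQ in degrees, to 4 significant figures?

73.49°

The slot axis is L1's direction at 14.0°, so u = (cos 14.0°, sin 14.0°) = (0.9703, 0.2419) and n = (−sin 14.0°, cos 14.0°) = (-0.2419, 0.9703). H is at the origin and S lies 42.5 along u from H, so S = 42.5·u = (41.24, 10.28). Tangency of A1 to both parallel lines with radius 6.3 puts Q and B at H ± 6.3·n: Q = (-1.524, 6.113), B = (1.524, -6.113). Equal radii place U and Z the same way about S: U = S + 6.3·n = (39.71, 16.39), Z = S − 6.3·n = (42.76, 4.169). Then cos ∠UBQ = BU·BQ / (|BU||BQ|), giving 73.49°.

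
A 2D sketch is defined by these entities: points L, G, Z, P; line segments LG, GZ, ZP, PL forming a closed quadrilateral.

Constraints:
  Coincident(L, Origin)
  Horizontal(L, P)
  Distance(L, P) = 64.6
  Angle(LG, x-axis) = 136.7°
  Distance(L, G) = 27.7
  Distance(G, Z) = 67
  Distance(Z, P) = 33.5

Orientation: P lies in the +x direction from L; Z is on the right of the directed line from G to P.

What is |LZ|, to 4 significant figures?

40.05

Checks: |GZ| = 67.00 ✓; |ZP| = 33.50 ✓.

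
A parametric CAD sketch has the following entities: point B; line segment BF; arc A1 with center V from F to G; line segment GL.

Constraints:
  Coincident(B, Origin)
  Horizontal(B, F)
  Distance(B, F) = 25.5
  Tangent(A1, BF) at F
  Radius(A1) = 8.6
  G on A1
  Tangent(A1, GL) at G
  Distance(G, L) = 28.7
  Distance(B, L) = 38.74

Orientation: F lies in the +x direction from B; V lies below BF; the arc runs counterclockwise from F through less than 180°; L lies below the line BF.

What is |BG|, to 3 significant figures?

18.6

Checks: |VG| = 8.600 ✓; ∠(VG, GL) = 90.00° ✓; |GL| = 28.70 ✓; |BL| = 38.74 ✓.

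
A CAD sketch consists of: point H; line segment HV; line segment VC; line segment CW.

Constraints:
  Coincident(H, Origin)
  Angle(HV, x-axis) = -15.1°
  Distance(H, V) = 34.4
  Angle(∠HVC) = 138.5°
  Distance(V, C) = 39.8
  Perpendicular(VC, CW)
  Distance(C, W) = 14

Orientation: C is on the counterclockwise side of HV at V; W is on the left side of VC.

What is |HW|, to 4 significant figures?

66.15

∠HVC = 138.5°, so VC runs at -15.1° + (180° − 138.5°) = 26.40° from the x-axis; with |VC| = 39.8, C = V + 39.8·(cos 26.40°, sin 26.40°) = (68.86, 8.735). The perpendicularity gives CW at right angles to VC; with |CW| = 14.0 on the left of VC, W = C + 14.0·(-0.4446, 0.8957) = (62.64, 21.28). Then |HW| = |W − H| = 66.15.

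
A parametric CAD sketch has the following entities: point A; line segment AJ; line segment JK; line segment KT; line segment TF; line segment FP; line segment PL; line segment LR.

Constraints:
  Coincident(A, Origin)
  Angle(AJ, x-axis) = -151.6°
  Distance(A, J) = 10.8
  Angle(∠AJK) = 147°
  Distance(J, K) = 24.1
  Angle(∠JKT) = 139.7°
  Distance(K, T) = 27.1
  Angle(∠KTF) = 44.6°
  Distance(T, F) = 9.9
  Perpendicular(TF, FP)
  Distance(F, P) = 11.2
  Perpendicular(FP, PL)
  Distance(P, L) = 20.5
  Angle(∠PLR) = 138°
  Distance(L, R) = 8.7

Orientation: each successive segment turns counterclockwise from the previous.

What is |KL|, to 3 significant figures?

30.9

A is at the origin; AJ runs at -151.6° with length 10.8, so J = (-9.50, -5.14). ∠AJK = 147.0° gives JK at -119° from the x-axis; with |JK| = 24.1, K = (-21.0, -26.3). ∠JKT = 139.7° gives KT at -78.3° from the x-axis; with |KT| = 27.1, T = (-15.5, -52.8). ∠KTF = 44.6° gives TF at 57.1° from the x-axis; with |TF| = 9.9, F = (-10.2, -44.5). TF ⟂ FP, so FP runs at 147°; with |FP| = 11.2, P = (-19.6, -38.4). FP ⟂ PL, so PL runs at -123°; with |PL| = 20.5, L = (-30.7, -55.6). Then |KL| = |L − K| = 30.9.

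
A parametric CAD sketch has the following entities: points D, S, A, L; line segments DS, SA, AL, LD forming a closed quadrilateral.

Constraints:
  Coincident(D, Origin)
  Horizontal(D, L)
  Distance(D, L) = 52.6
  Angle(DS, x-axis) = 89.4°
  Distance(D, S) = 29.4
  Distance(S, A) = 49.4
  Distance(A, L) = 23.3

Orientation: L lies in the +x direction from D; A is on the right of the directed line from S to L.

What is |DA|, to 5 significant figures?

32.499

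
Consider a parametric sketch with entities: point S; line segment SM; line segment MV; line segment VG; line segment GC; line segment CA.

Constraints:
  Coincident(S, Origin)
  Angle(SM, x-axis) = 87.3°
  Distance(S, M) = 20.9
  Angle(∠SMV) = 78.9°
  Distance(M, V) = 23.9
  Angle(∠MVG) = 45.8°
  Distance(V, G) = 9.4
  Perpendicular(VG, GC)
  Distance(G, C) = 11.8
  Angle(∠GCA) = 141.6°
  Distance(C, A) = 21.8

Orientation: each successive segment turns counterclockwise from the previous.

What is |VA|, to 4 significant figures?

29.18

VG is perpendicular to GC, so GC runs at 52.60°; with |GC| = 11.8, C = (-8.025, 21.05). ∠GCA = 141.6° gives CA at 91.00° from the x-axis; with |CA| = 21.8, A = (-8.405, 42.85). Then |VA| = |A − V| = 29.18.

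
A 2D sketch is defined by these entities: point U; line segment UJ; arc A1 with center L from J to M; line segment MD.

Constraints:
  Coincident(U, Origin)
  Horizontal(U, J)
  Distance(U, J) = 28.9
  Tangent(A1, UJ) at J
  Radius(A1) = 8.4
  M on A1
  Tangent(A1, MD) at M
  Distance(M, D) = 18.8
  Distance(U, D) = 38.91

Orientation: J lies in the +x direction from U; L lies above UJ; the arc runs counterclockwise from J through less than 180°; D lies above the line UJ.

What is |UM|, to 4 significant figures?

38.26

Checks: |UJ| = 28.90 ✓; |LM| = 8.400 ✓; ∠(LM, MD) = 90.00° ✓; |MD| = 18.80 ✓; |UD| = 38.91 ✓.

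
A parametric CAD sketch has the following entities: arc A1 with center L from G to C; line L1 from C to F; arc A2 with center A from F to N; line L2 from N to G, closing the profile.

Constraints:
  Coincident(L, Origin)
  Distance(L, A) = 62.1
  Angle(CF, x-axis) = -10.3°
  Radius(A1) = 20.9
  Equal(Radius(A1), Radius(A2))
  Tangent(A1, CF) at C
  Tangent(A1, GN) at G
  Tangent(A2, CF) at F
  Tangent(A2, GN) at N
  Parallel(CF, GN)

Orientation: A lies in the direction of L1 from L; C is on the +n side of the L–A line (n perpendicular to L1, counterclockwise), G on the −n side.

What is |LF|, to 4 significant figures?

65.52

Tangency of A1 to both parallel lines with radius 20.9 puts C and G at L ± 20.9·n: C = (3.737, 20.56), G = (-3.737, -20.56). Equal radii place F and N the same way about A: F = A + 20.9·n = (64.84, 9.460), N = A − 20.9·n = (57.36, -31.67). Then |LF| = |F − L| = 65.52.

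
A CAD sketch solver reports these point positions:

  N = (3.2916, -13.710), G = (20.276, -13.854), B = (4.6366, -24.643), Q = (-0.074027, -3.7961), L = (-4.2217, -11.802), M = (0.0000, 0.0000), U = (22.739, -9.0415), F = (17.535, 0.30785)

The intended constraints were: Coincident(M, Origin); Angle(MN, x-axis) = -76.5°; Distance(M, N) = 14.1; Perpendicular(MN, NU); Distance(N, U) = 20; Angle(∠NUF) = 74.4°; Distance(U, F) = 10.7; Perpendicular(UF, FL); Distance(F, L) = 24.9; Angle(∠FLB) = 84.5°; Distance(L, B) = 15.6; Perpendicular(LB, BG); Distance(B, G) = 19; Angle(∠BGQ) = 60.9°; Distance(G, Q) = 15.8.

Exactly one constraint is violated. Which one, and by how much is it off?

Distance(G, Q) = 15.8 — off by 6.90.

M = (0.00, 0.00) ✓; MN at -76.50° ✓; |MN| = 14.10 ✓; ∠(MN, NU) = 90.00° ✓; |NU| = 20.00 ✓; ∠NUF = 74.40° ✓; |UF| = 10.70 ✓; ∠(UF, FL) = 90.00° ✓; |FL| = 24.90 ✓; ∠FLB = 84.50° ✓; |LB| = 15.60 ✓; ∠(LB, BG) = 90.00° ✓; |BG| = 19.00 ✓; ∠BGQ = 60.90° ✓; |GQ| = 22.70 ✗.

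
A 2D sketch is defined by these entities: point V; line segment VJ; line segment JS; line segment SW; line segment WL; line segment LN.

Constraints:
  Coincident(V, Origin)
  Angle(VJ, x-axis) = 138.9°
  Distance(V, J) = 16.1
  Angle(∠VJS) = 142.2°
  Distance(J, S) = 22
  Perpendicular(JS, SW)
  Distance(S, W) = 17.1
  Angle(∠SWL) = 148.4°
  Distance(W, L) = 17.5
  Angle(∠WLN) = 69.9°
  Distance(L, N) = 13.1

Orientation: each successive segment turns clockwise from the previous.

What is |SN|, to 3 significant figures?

27.8

∠SWL = 148.4° gives WL at -20.5° from the x-axis; with |WL| = 17.5, L = (16.8, 29.3). ∠WLN = 69.9° gives LN at -131° from the x-axis; with |LN| = 13.1, N = (8.28, 19.4). Then |SN| = |N − S| = 27.8.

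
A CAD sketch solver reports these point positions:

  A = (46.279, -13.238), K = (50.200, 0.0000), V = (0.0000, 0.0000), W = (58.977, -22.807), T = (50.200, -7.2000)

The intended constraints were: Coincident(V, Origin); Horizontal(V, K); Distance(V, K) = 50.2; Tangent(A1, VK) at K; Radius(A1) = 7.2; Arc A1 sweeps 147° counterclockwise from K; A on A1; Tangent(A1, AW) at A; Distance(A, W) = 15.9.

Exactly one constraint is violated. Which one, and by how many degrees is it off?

Tangent(A1, AW) at A — off by 4.00°.

V = (0.00, 0.00) ✓; V.y = 0.00, K.y = 0.00 ✓; |VK| = 50.20 ✓; ∠(TK, KV) = 90.00° ✓; |TK| = 7.200 ✓; bearing(T→A) − bearing(T→K) = 147.0° ✓; |TA| = 7.199 ✓; ∠(TA, AW) = 94.00° ✗; |AW| = 15.90 ✓.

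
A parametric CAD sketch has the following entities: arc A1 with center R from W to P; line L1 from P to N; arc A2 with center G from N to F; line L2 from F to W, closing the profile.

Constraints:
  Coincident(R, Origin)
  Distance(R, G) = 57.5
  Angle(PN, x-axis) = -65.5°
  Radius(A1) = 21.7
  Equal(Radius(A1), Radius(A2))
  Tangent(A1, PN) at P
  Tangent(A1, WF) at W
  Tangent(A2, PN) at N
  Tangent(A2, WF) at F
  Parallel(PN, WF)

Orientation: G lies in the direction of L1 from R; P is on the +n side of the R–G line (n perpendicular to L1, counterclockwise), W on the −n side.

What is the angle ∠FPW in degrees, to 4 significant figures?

52.96°

The slot axis is L1's direction at -65.5°, so u = (cos -65.5°, sin -65.5°) = (0.4147, -0.9100) and n = (−sin -65.5°, cos -65.5°) = (0.9100, 0.4147). R is at the origin and G lies 57.5 along u from R, so G = 57.5·u = (23.84, -52.32). Tangency of A1 to both parallel lines with radius 21.7 puts P and W at R ± 21.7·n: P = (19.75, 8.999), W = (-19.75, -8.999). Equal radii place N and F the same way about G: N = G + 21.7·n = (43.59, -43.32), F = G − 21.7·n = (4.099, -61.32). Then cos ∠FPW = PF·PW / (|PF||PW|), giving 52.96°.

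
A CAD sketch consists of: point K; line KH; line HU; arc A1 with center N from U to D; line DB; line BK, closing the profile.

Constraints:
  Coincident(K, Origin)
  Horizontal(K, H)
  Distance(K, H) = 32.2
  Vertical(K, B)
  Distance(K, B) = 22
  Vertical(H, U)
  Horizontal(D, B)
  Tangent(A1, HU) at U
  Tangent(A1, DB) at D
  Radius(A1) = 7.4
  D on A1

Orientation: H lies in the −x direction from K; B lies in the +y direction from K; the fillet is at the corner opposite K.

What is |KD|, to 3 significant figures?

33.2

K is at the origin; K and H share the same y with |KH| = 32.2 and H on the −x side, so H = (-32.2, 0.00). K and B share the same x with |KB| = 22.0 and B on the +y side, so B = (0.00, 22.0). The virtual corner opposite K is at (-32.2, 22.0). A1 meets HU tangentially, so NU is at right angles to HU and since A1 is tangent to DB there, ND ⟂ DB, with radius 7.4, so the center N sits 7.4 in from both sides at N = (-24.8, 14.6). That places the tangent points at U = (-32.2, 14.6) on HU and D = (-24.8, 22.0) on DB. Then |KD| = |D − K| = 33.2.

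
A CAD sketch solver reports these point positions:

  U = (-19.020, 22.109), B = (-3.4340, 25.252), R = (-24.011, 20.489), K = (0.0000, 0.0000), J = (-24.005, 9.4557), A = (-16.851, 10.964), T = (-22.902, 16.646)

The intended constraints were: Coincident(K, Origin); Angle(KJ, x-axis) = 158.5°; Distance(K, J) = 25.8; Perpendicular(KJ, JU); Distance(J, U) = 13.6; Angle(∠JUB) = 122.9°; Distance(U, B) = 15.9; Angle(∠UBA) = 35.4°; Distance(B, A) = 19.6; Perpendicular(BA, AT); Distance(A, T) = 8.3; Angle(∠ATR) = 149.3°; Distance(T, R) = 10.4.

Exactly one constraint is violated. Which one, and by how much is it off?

Distance(T, R) = 10.4 — off by 6.40.

K = (0.00, 0.00) ✓; KJ at 158.5° ✓; |KJ| = 25.80 ✓; ∠(KJ, JU) = 90.00° ✓; |JU| = 13.60 ✓; ∠JUB = 122.9° ✓; |UB| = 15.90 ✓; ∠UBA = 35.40° ✓; |BA| = 19.60 ✓; ∠(BA, AT) = 90.00° ✓; |AT| = 8.301 ✓; ∠ATR = 149.3° ✓; |TR| = 4.000 ✗.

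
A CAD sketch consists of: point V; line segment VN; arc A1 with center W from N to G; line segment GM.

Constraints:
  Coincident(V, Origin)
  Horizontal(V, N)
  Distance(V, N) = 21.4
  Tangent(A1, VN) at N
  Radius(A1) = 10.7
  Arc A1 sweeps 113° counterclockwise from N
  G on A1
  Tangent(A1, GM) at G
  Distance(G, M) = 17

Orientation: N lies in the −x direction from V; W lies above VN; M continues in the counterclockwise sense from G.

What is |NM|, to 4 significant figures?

30.70

V is at the origin; V and N share the same y with |VN| = 21.4 and N on the −x side, so N = (-21.40, 0.000). Since A1 is tangent to VN there, WN ⟂ VN, so W = N + (0, 10.7) = (-21.40, 10.70). On A1, N sits at bearing -90° from W; a 113° counterclockwise sweep puts G at bearing 23°, so G = W + 10.7·(cos 23°, sin 23°) = (-11.55, 14.88). The tangent condition forces WG to be normal to GM, so GM runs along (−sin 23°, cos 23°); with |GM| = 17.0, M = (-18.19, 30.53). Then |NM| = |M − N| = 30.70.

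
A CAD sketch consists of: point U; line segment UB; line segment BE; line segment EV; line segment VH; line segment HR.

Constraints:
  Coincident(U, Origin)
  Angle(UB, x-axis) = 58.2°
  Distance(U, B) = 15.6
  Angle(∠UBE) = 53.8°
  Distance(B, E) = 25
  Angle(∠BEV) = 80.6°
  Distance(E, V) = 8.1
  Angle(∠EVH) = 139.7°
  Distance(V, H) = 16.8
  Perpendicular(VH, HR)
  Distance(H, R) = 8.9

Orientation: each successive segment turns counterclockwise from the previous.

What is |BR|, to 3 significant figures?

13.1

∠EVH = 139.7° gives VH at -35.9° from the x-axis; with |VH| = 16.8, H = (-1.16, -6.38). The perpendicularity gives HR at right angles to VH, so HR runs at 54.1°; with |HR| = 8.9, R = (4.05, 0.832). Then |BR| = |R − B| = 13.1.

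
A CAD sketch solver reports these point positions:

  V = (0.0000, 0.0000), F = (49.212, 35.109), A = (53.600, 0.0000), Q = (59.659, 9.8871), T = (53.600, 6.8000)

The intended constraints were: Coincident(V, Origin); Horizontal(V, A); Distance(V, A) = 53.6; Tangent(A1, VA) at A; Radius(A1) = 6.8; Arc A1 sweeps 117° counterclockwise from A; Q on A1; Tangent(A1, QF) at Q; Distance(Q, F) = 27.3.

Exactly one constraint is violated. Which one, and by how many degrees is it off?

Tangent(A1, QF) at Q — off by 4.50°.

V = (0.00, 0.00) ✓; V.y = 0.00, A.y = 0.00 ✓; |VA| = 53.60 ✓; ∠(TA, AV) = 90.00° ✓; |TA| = 6.800 ✓; bearing(T→Q) − bearing(T→A) = 117.0° ✓; |TQ| = 6.800 ✓; ∠(TQ, QF) = 94.50° ✗; |QF| = 27.30 ✓.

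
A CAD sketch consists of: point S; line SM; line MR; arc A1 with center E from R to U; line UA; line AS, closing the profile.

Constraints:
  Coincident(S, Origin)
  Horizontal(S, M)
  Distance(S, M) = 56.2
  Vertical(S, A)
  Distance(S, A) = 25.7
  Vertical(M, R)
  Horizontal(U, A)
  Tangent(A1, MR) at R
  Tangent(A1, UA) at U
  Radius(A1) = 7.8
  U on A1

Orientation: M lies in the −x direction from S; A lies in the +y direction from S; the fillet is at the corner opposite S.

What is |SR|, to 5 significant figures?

58.982

The virtual corner opposite S is at (-56.200, 25.700). A1 meets MR tangentially, so ER is at right angles to MR and the tangent condition forces EU to be normal to UA, with radius 7.8, so the center E sits 7.8 in from both sides at E = (-48.400, 17.900). That places the tangent points at R = (-56.200, 17.900) on MR and U = (-48.400, 25.700) on UA. Then |SR| = |R − S| = 58.982.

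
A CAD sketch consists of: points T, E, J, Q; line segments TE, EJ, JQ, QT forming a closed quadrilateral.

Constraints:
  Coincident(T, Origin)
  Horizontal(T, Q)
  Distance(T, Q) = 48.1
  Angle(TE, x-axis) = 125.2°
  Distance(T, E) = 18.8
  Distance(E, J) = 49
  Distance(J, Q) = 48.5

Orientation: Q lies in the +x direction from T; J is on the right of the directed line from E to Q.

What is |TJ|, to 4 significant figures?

30.73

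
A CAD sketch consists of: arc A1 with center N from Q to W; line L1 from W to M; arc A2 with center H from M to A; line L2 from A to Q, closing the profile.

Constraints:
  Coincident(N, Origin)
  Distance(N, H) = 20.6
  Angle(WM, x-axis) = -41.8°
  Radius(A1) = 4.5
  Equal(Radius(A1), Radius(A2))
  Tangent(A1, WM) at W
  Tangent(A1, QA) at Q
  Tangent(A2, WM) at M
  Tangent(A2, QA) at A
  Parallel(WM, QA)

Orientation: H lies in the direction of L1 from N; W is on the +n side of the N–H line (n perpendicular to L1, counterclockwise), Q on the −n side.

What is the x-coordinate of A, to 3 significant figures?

12.4

The slot axis is L1's direction at -41.8°, so u = (cos -41.8°, sin -41.8°) = (0.745, -0.667) and n = (−sin -41.8°, cos -41.8°) = (0.667, 0.745). N is at the origin and H lies 20.6 along u from N, so H = 20.6·u = (15.4, -13.7). Tangency of A1 to both parallel lines with radius 4.5 puts W and Q at N ± 4.5·n: W = (3.00, 3.35), Q = (-3.00, -3.35). Equal radii place M and A the same way about H: M = H + 4.5·n = (18.4, -10.4), A = H − 4.5·n = (12.4, -17.1). So A.x = 12.4.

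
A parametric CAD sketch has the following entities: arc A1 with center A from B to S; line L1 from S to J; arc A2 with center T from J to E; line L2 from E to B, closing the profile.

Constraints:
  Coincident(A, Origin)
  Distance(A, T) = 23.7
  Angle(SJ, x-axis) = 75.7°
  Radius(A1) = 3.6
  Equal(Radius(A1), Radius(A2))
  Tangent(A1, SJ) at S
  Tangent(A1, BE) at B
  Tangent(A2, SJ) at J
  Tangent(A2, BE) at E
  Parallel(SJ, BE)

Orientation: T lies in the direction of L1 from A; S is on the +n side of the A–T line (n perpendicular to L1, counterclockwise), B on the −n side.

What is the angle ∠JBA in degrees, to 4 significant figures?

73.10°

Tangency of A1 to both parallel lines with radius 3.6 puts S and B at A ± 3.6·n: S = (-3.488, 0.8892), B = (3.488, -0.8892). Equal radii place J and E the same way about T: J = T + 3.6·n = (2.365, 23.85), E = T − 3.6·n = (9.342, 22.08). Then cos ∠JBA = BJ·BA / (|BJ||BA|), giving 73.10°.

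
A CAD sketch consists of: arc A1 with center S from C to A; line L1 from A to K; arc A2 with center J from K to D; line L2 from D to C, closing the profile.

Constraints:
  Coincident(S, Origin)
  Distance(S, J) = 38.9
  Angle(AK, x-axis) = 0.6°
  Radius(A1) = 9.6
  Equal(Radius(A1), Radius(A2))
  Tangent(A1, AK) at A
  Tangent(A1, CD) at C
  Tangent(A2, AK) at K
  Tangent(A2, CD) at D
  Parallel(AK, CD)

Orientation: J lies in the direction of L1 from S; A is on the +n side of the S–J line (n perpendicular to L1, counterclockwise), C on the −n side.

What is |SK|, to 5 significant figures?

40.067

The slot axis is L1's direction at 0.6°, so u = (cos 0.6°, sin 0.6°) = (0.99995, 0.010472) and n = (−sin 0.6°, cos 0.6°) = (-0.010472, 0.99995). S is at the origin and J lies 38.9 along u from S, so J = 38.9·u = (38.898, 0.40735). Tangency of A1 to both parallel lines with radius 9.6 puts A and C at S ± 9.6·n: A = (-0.10053, 9.5995), C = (0.10053, -9.5995). Equal radii place K and D the same way about J: K = J + 9.6·n = (38.797, 10.007), D = J − 9.6·n = (38.998, -9.1921). Then |SK| = |K − S| = 40.067.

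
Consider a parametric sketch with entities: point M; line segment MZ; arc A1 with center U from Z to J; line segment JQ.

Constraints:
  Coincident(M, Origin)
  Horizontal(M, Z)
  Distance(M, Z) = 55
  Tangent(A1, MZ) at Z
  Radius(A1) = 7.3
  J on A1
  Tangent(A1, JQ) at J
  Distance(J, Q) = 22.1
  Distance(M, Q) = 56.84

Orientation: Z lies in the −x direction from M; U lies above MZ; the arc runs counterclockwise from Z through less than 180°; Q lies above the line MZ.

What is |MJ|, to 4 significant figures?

48.30

Checks: |UJ| = 7.300 ✓; ∠(UJ, JQ) = 90.00° ✓; |JQ| = 22.10 ✓; |MQ| = 56.84 ✓.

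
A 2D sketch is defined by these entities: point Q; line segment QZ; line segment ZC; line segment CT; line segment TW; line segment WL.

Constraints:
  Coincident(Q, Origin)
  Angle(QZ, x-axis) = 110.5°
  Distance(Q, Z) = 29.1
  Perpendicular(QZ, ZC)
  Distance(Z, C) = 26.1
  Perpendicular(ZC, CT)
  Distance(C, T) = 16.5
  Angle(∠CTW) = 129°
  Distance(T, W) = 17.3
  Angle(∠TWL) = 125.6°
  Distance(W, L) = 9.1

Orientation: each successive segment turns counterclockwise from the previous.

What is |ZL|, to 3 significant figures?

25.3

Q is at the origin; QZ runs at 110.5° with length 29.1, so Z = (-10.2, 27.3). QZ ⟂ ZC, so ZC runs at -160°; with |ZC| = 26.1, C = (-34.6, 18.1). The perpendicularity gives CT at right angles to ZC, so CT runs at -69.5°; with |CT| = 16.5, T = (-28.9, 2.66). ∠CTW = 129.0° gives TW at -18.5° from the x-axis; with |TW| = 17.3, W = (-12.5, -2.83). ∠TWL = 125.6° gives WL at 35.9° from the x-axis; with |WL| = 9.1, L = (-5.08, 2.51). Then |ZL| = |L − Z| = 25.3.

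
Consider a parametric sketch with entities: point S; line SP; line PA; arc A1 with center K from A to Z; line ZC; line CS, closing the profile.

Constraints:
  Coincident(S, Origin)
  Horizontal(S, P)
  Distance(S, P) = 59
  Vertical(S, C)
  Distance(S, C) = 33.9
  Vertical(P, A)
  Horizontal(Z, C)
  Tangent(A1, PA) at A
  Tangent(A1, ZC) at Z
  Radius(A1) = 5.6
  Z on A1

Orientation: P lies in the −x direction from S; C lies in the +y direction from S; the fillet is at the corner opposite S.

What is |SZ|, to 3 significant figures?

63.3

The virtual corner opposite S is at (-59.0, 33.9). A1 meets PA tangentially, so KA is at right angles to PA and tangency of A1 to ZC means the radius KZ is perpendicular to ZC, with radius 5.6, so the center K sits 5.6 in from both sides at K = (-53.4, 28.3). That places the tangent points at A = (-59.0, 28.3) on PA and Z = (-53.4, 33.9) on ZC. Then |SZ| = |Z − S| = 63.3.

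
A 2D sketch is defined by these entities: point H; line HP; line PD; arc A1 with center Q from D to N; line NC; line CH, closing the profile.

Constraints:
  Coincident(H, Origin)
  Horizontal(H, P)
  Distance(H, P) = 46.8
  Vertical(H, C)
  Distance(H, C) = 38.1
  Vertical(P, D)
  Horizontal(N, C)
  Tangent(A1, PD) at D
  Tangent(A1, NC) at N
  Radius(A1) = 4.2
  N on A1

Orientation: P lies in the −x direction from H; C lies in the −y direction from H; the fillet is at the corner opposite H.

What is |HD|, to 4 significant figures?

57.79

The virtual corner opposite H is at (-46.80, -38.10). A1 meets PD tangentially, so QD is at right angles to PD and A1 meets NC tangentially, so QN is at right angles to NC, with radius 4.2, so the center Q sits 4.2 in from both sides at Q = (-42.60, -33.90). That places the tangent points at D = (-46.80, -33.90) on PD and N = (-42.60, -38.10) on NC. Then |HD| = |D − H| = 57.79.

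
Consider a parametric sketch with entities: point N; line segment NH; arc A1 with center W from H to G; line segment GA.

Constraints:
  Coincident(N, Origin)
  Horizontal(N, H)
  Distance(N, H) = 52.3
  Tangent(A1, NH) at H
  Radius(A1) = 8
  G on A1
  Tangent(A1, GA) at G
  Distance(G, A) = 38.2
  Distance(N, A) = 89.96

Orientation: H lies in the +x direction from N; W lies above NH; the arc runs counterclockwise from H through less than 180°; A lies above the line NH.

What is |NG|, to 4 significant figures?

57.96

N is at the origin; N and H share the same y with |NH| = 52.3 and H on the +x side, so H = (52.30, 0.000). A1 meets NH tangentially, so WH is at right angles to NH, so W = H + (0, 8) = (52.30, 8.000). Since WG ⟂ GA (tangency), |WA| = √(8.0² + 38.2²) = 39.03 regardless of where G sits on A1. So A lies on both circle(N, 89.96) and circle(W, 39.03); the above-NH intersection is A = (85.11, 29.13). G is the foot of the tangent from A: G = (57.92, 2.305).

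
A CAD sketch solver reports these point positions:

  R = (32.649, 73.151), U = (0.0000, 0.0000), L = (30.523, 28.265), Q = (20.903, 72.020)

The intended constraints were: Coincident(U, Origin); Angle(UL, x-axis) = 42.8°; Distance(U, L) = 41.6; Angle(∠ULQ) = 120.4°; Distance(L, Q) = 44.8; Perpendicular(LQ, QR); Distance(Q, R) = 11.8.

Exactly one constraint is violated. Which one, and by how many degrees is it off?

Perpendicular(LQ, QR) — off by 6.90°.

U = (0.00, 0.00) ✓; UL at 42.80° ✓; |UL| = 41.60 ✓; ∠ULQ = 120.4° ✓; |LQ| = 44.80 ✓; ∠(LQ, QR) = 96.90° ✗; |QR| = 11.80 ✓.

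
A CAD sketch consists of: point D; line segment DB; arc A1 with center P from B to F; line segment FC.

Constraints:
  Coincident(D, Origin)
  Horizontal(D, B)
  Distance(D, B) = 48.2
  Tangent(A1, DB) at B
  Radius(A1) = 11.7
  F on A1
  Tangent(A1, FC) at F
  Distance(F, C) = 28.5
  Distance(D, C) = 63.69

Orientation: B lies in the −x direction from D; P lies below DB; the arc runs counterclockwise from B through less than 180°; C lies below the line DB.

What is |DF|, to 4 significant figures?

61.15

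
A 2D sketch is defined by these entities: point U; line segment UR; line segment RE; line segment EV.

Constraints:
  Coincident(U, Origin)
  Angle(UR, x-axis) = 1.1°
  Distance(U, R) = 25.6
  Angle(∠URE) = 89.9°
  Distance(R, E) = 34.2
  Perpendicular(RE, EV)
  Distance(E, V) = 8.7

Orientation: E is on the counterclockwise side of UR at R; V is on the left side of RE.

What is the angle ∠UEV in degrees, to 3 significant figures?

53.1°

∠URE = 89.9°, so RE runs at 1.1° + (180° − 89.9°) = 91.2° from the x-axis; with |RE| = 34.2, E = R + 34.2·(cos 91.2°, sin 91.2°) = (24.9, 34.7). The perpendicularity gives EV at right angles to RE; with |EV| = 8.7 on the left of RE, V = E + 8.7·(-1.00, -0.0209) = (16.2, 34.5). Then cos ∠UEV = EU·EV / (|EU||EV|), giving 53.1°.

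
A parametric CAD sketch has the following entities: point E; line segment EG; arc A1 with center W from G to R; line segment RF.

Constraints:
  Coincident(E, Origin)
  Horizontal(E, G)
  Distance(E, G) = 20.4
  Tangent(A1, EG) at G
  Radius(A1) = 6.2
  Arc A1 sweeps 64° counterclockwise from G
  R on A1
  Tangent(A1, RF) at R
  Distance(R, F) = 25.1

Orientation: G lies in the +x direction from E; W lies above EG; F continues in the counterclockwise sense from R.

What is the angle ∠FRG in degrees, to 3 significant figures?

148°

On A1, G sits at bearing -90° from W; a 64° counterclockwise sweep puts R at bearing -26°, so R = W + 6.2·(cos -26°, sin -26°) = (26.0, 3.48). Tangency of A1 to RF means the radius WR is perpendicular to RF, so RF runs along (−sin -26°, cos -26°); with |RF| = 25.1, F = (37.0, 26.0). Then cos ∠FRG = RF·RG / (|RF||RG|), giving 148°.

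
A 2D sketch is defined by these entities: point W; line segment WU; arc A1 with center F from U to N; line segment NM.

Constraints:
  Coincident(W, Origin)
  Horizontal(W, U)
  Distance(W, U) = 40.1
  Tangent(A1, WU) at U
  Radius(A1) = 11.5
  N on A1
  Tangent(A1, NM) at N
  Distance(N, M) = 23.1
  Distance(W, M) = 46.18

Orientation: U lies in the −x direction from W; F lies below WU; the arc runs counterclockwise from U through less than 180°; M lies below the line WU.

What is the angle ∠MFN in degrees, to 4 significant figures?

63.53°

W is at the origin; WU is horizontal with |WU| = 40.1 and U on the −x side, so U = (-40.10, 0.000). A1 meets WU tangentially, so FU is at right angles to WU, so F = U + (0, -11.5) = (-40.10, -11.50). Since FN ⟂ NM (tangency), |FM| = √(11.5² + 23.1²) = 25.80 regardless of where N sits on A1. So M lies on both circle(W, 46.18) and circle(F, 25.80); the below-WU intersection is M = (-29.89, -35.20). N is the foot of the tangent from M: N = (-47.53, -20.28).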